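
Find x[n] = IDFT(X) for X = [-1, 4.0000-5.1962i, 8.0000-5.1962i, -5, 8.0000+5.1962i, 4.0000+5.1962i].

x[n] = (1/6) Σ(k=0 to 5) X[k] · e^(2πikn/6)

Computing each x[n]:
x[0] = 3
x[1] = 3
x[2] = -3
x[3] = 2
x[4] = -3
x[5] = -3

x = [3, 3, -3, 2, -3, -3]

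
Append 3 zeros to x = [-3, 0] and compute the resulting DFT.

Original 2-point DFT: [-3, -3]
Zero-padded 5-point DFT provides frequency interpolation.

DFT_5([x, 0, ...]) = [-3, -3, -3, -3, -3]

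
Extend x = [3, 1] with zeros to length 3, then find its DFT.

Original 2-point DFT: [4, 2]
Zero-padded 3-point DFT provides frequency interpolation.

DFT_3([x, 0, ...]) = [4, 2.5000-0.8660i, 2.5000+0.8660i]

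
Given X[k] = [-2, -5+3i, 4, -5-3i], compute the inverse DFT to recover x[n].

x[n] = (1/4) Σ(k=0 to 3) X[k] · e^(2πikn/4)

Computing each x[n]:
x[0] = -2
x[1] = -3
x[2] = 3
x[3] = 0

x = [-2, -3, 3, 0]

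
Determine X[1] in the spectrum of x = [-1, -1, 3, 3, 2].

X[1] = Σ(n=0 to 4) x[n] · ω_5^(1n) where ω_5 = e^(-2πi/5)
= (-1)·ω_5^0 + (-1)·ω_5^1 + (3)·ω_5^2 + (3)·ω_5^3 + (2)·ω_5^4

X[1] = -5.5451+2.8532i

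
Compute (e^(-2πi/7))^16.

Since ω_7^7 = 1, powers reduce modulo 7.
16 mod 7 = 2
So ω_7^16 = ω_7^2 = e^(-2πi·2/7)

ω_7^16 = ω_7^2 = -0.2225-0.9749i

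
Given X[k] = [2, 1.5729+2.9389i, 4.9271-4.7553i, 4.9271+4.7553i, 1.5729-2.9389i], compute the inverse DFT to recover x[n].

x[n] = (1/5) Σ(k=0 to 4) X[k] · e^(2πikn/5)

Computing each x[n]:
x[0] = 3
x[1] = -1
x[2] = -2
x[3] = 3
x[4] = -1

x = [3, -1, -2, 3, -1]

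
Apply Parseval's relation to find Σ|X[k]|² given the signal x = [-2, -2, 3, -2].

Parseval: Σ|x[n]|² = (1/N)Σ|X[k]|², so Σ|X[k]|² = N·Σ|x[n]|² = 4·21.0000

Σ|X[k]|² = N·Σ|x[n]|² = 4·21.0000 = 84.0000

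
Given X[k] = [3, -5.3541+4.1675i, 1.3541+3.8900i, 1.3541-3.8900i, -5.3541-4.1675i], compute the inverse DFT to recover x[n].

x[n] = (1/5) Σ(k=0 to 4) X[k] · e^(2πikn/5)

Computing each x[n]:
x[0] = -1
x[1] = -3
x[2] = 3
x[3] = 2
x[4] = 2

x = [-1, -3, 3, 2, 2]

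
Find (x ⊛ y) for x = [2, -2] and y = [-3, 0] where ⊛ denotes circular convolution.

(x ⊛ y)[n] = Σ(m=0 to 1) x[m] · y[(n-m) mod 2]

Computing each output sample:
(x ⊛ y)[0] = -6
(x ⊛ y)[1] = 6

x ⊛ y = [-6, 6]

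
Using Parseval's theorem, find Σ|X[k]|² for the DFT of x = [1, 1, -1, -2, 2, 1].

Parseval: Σ|x[n]|² = (1/N)Σ|X[k]|², so Σ|X[k]|² = N·Σ|x[n]|² = 6·12.0000

Σ|X[k]|² = N·Σ|x[n]|² = 6·12.0000 = 72.0000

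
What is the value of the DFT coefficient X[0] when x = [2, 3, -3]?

X[0] = Σ(n=0 to 2) x[n] · ω_3^0 = Σ x[n]
= (2) + (3) + (-3)

X[0] = 2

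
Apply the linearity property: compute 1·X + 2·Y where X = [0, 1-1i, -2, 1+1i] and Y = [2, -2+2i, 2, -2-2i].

By linearity: DFT(1x + 2y) = 1·DFT(x) + 2·DFT(y)
= 1·[0, 1-1i, -2, 1+1i] + 2·[2, -2+2i, 2, -2-2i]

Computing element-wise:
Z[0] = 1·(0) + 2·(2) = 4
Z[1] = 1·(1-1i) + 2·(-2+2i) = -3+3i
Z[2] = 1·(-2) + 2·(2) = 2
Z[3] = 1·(1+1i) + 2·(-2-2i) = -3-3i

DFT(1x + 2y) = 1·X + 2·Y = [4, -3+3i, 2, -3-3i]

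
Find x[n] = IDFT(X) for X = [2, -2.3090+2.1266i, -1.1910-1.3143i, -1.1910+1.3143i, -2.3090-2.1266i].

x[n] = (1/5) Σ(k=0 to 4) X[k] · e^(2πikn/5)

Computing each x[n]:
x[0] = -1
x[1] = 0
x[2] = 0
x[3] = 2
x[4] = 1

x = [-1, 0, 0, 2, 1]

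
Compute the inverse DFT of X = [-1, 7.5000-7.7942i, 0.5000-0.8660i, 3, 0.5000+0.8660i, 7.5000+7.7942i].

x[n] = (1/6) Σ(k=0 to 5) X[k] · e^(2πikn/6)

Computing each x[n]:
x[0] = 3
x[1] = 3
x[2] = 1
x[3] = -3
x[4] = -3
x[5] = -2

x = [3, 3, 1, -3, -3, -2]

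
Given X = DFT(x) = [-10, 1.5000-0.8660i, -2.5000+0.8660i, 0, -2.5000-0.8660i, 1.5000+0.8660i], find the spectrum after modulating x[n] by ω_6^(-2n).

Modulation property: DFT(ω_6^(-2n)·x[n]) = X[(k-2) mod 6], so circularly shift X by 2 positions.

X[k-2] = [-2.5000-0.8660i, 1.5000+0.8660i, -10, 1.5000-0.8660i, -2.5000+0.8660i, 0]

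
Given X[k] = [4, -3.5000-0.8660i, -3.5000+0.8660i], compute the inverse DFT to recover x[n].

x[n] = (1/3) Σ(k=0 to 2) X[k] · e^(2πikn/3)

Computing each x[n]:
x[0] = -1
x[1] = 3
x[2] = 2

x = [-1, 3, 2]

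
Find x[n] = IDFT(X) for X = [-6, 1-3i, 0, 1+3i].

x[n] = (1/4) Σ(k=0 to 3) X[k] · e^(2πikn/4)

Computing each x[n]:
x[0] = -1
x[1] = 0
x[2] = -2
x[3] = -3

x = [-1, 0, -2, -3]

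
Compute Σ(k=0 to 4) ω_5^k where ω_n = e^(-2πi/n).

Sum of all nth roots of unity equals 0 for n > 1 (geometric series with r ≠ 1).

0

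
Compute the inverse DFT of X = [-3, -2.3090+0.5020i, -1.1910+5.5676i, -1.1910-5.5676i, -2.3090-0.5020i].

x[n] = (1/5) Σ(k=0 to 4) X[k] · e^(2πikn/5)

Computing each x[n]:
x[0] = -2
x[1] = -2
x[2] = 2
x[3] = -2
x[4] = 1

x = [-2, -2, 2, -2, 1]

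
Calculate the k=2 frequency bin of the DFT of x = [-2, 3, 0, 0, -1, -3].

X[2] = Σ(n=0 to 5) x[n] · ω_6^(2n) where ω_6 = e^(-2πi/6)
= (-2)·ω_6^0 + (3)·ω_6^2 + (0)·ω_6^4 + (0)·ω_6^6 + (-1)·ω_6^8 + (-3)·ω_6^10

X[2] = -1.5000-4.3301i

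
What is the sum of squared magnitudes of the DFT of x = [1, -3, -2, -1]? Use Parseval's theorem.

Parseval: Σ|x[n]|² = (1/N)Σ|X[k]|², so Σ|X[k]|² = N·Σ|x[n]|² = 4·15.0000

Σ|X[k]|² = N·Σ|x[n]|² = 4·15.0000 = 60.0000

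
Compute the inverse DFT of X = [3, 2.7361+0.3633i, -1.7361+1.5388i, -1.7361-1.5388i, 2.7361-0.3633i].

x[n] = (1/5) Σ(k=0 to 4) X[k] · e^(2πikn/5)

Computing each x[n]:
x[0] = 1
x[1] = 1
x[2] = 0
x[3] = -1
x[4] = 2

x = [1, 1, 0, -1, 2]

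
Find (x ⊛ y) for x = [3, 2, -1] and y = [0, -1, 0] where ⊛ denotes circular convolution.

(x ⊛ y)[n] = Σ(m=0 to 2) x[m] · y[(n-m) mod 3]

Computing each output sample:
(x ⊛ y)[0] = 1
(x ⊛ y)[1] = -3
(x ⊛ y)[2] = -2

x ⊛ y = [1, -3, -2]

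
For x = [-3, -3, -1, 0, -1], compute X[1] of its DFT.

X[1] = Σ(n=0 to 4) x[n] · ω_5^(1n) where ω_5 = e^(-2πi/5)
= (-3)·ω_5^0 + (-3)·ω_5^1 + (-1)·ω_5^2 + (0)·ω_5^3 + (-1)·ω_5^4

X[1] = -3.4271+2.4899i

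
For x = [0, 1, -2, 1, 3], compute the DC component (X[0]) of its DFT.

X[0] = Σ(n=0 to 4) x[n] · ω_5^0 = Σ x[n]
= (0) + (1) + (-2) + (1) + (3)

X[0] = 3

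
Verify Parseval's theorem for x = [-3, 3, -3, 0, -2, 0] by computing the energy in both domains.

Time domain:
Σ|x[n]|² = |-3|² + |3|² + |-3|² + |0|² + |-2|² + |0|² = 31.0000

Frequency domain:
(1/6)Σ|X[k]|² = (1/6)(|-5|² + |1.0000-1.7321i|² + |-2.0000-3.4641i|² + |-11|² + |-2.0000+3.4641i|² + |1.0000+1.7321i|²) = (1/6)·186.0000 = 31.0000

Both sides agree, confirming Parseval's theorem.

Σ|x[n]|² = (1/N)Σ|X[k]|² = 31.0000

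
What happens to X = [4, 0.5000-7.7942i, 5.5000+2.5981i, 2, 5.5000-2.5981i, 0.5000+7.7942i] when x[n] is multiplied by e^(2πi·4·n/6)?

Modulation property: DFT(ω_6^(-4n)·x[n]) = X[(k-4) mod 6], so circularly shift X by 4 positions.

X[k-4] = [5.5000+2.5981i, 2, 5.5000-2.5981i, 0.5000+7.7942i, 4, 0.5000-7.7942i]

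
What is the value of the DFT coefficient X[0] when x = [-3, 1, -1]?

X[0] = Σ(n=0 to 2) x[n] · ω_3^0 = Σ x[n]
= (-3) + (1) + (-1)

X[0] = -3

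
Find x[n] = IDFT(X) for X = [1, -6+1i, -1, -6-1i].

x[n] = (1/4) Σ(k=0 to 3) X[k] · e^(2πikn/4)

Computing each x[n]:
x[0] = -3
x[1] = 0
x[2] = 3
x[3] = 1

x = [-3, 0, 3, 1]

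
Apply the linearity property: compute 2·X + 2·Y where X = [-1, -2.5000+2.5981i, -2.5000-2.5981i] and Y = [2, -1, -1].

By linearity: DFT(2x + 2y) = 2·DFT(x) + 2·DFT(y)
= 2·[-1, -2.5000+2.5981i, -2.5000-2.5981i] + 2·[2, -1, -1]

Computing element-wise:
Z[0] = 2·(-1) + 2·(2) = 2
Z[1] = 2·(-2.5000+2.5981i) + 2·(-1) = -7.0000+5.1962i
Z[2] = 2·(-2.5000-2.5981i) + 2·(-1) = -7.0000-5.1962i

DFT(2x + 2y) = 2·X + 2·Y = [2, -7.0000+5.1962i, -7.0000-5.1962i]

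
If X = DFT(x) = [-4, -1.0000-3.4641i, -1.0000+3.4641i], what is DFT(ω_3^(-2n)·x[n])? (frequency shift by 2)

Modulation property: DFT(ω_3^(-2n)·x[n]) = X[(k-2) mod 3], so circularly shift X by 2 positions.

X[k-2] = [-1.0000-3.4641i, -1.0000+3.4641i, -4]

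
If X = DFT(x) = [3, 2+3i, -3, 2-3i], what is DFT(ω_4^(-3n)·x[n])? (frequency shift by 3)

Modulation property: DFT(ω_4^(-3n)·x[n]) = X[(k-3) mod 4], so circularly shift X by 3 positions.

X[k-3] = [2+3i, -3, 2-3i, 3]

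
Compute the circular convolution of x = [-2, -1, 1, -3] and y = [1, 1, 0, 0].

(x ⊛ y)[n] = Σ(m=0 to 3) x[m] · y[(n-m) mod 4]

Computing each output sample:
(x ⊛ y)[0] = -5
(x ⊛ y)[1] = -3
(x ⊛ y)[2] = 0
(x ⊛ y)[3] = -2

x ⊛ y = [-5, -3, 0, -2]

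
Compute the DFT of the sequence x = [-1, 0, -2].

X[k] = Σ(n=0 to 2) x[n] · ω_3^(nk)
where ω_3 = e^(-2πi/3)

Computing each X[k]:
X[0] = -3
X[1] = -1.7321i
X[2] = 1.7321i

X = [-3, -1.7321i, 1.7321i]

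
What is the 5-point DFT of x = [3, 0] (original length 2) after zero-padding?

Original 2-point DFT: [3, 3]
Zero-padded 5-point DFT provides frequency interpolation.

DFT_5([x, 0, ...]) = [3, 3, 3, 3, 3]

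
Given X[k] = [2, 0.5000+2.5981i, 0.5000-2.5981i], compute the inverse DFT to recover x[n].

x[n] = (1/3) Σ(k=0 to 2) X[k] · e^(2πikn/3)

Computing each x[n]:
x[0] = 1
x[1] = -1
x[2] = 2

x = [1, -1, 2]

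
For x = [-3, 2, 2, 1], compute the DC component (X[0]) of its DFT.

X[0] = Σ(n=0 to 3) x[n] · ω_4^0 = Σ x[n]
= (-3) + (2) + (2) + (1)

X[0] = 2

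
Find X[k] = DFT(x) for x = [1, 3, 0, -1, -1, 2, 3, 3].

X[k] = Σ(n=0 to 7) x[n] · ω_8^(nk)
where ω_8 = e^(-2πi/8)

Computing each X[k]:
X[0] = 10
X[1] = 5.5355+5.1213i
X[2] = -3-3i
X[3] = -1.5355-0.8787i
X[4] = -4
X[5] = -1.5355+0.8787i
X[6] = -3+3i
X[7] = 5.5355-5.1213i

X = [10, 5.5355+5.1213i, -3-3i, -1.5355-0.8787i, -4, -1.5355+0.8787i, -3+3i, 5.5355-5.1213i]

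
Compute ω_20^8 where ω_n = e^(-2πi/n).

ω_20^8 = e^(-2πi·8/20)
= cos(-2π·8/20) + i·sin(-2π·8/20)
= cos(-16π/20) + i·sin(-16π/20)

ω_20^8 = cos(-16π/20) + i·sin(-16π/20) = -0.8090-0.5878i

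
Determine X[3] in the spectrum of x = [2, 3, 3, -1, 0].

X[3] = Σ(n=0 to 4) x[n] · ω_5^(3n) where ω_5 = e^(-2πi/5)
= (2)·ω_5^0 + (3)·ω_5^3 + (3)·ω_5^6 + (-1)·ω_5^9 + (0)·ω_5^12

X[3] = 0.1910-2.0409i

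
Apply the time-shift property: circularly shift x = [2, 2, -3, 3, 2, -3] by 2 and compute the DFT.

Time shift by 2: X_shifted[k] = ω_6^(2k) · X[k]
Shifted x = [2, -3, 2, 2, -3, 3]

DFT(x[n-2]) = [3, 0.5000+0.8660i, 4.5000+9.5263i, -1, 4.5000-9.5263i, 0.5000-0.8660i]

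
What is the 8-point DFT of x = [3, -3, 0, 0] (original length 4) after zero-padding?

Original 4-point DFT: [0, 3+3i, 6, 3-3i]
Zero-padded 8-point DFT provides frequency interpolation.

DFT_8([x, 0, ...]) = [0, 0.8787+2.1213i, 3+3i, 5.1213+2.1213i, 6, 5.1213-2.1213i, 3-3i, 0.8787-2.1213i]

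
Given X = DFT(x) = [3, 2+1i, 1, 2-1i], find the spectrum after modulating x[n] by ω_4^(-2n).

Modulation property: DFT(ω_4^(-2n)·x[n]) = X[(k-2) mod 4], so circularly shift X by 2 positions.

X[k-2] = [1, 2-1i, 3, 2+1i]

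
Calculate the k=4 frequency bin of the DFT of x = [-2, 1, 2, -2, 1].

X[4] = Σ(n=0 to 4) x[n] · ω_5^(4n) where ω_5 = e^(-2πi/5)
= (-2)·ω_5^0 + (1)·ω_5^4 + (2)·ω_5^8 + (-2)·ω_5^12 + (1)·ω_5^16

X[4] = -1.3820+2.3511i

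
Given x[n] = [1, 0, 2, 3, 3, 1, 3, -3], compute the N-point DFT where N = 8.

X[k] = Σ(n=0 to 7) x[n] · ω_8^(nk)
where ω_8 = e^(-2πi/8)

Computing each X[k]:
X[0] = 10
X[1] = -6.9497-2.5355i
X[2] = -1-1i
X[3] = 2.9497-4.5355i
X[4] = 8
X[5] = 2.9497+4.5355i
X[6] = -1+1i
X[7] = -6.9497+2.5355i

X = [10, -6.9497-2.5355i, -1-1i, 2.9497-4.5355i, 8, 2.9497+4.5355i, -1+1i, -6.9497+2.5355i]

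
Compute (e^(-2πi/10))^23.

Since ω_10^10 = 1, powers reduce modulo 10.
23 mod 10 = 3
So ω_10^23 = ω_10^3 = e^(-2πi·3/10)

ω_10^23 = ω_10^3 = -0.3090-0.9511i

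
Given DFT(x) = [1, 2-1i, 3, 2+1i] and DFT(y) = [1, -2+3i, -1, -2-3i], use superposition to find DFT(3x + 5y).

By linearity: DFT(3x + 5y) = 3·DFT(x) + 5·DFT(y)
= 3·[1, 2-1i, 3, 2+1i] + 5·[1, -2+3i, -1, -2-3i]

Computing element-wise:
Z[0] = 3·(1) + 5·(1) = 8
Z[1] = 3·(2-1i) + 5·(-2+3i) = -4+12i
Z[2] = 3·(3) + 5·(-1) = 4
Z[3] = 3·(2+1i) + 5·(-2-3i) = -4-12i

DFT(3x + 5y) = 3·X + 5·Y = [8, -4+12i, 4, -4-12i]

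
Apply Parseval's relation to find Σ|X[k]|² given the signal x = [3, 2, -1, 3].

Parseval: Σ|x[n]|² = (1/N)Σ|X[k]|², so Σ|X[k]|² = N·Σ|x[n]|² = 4·23.0000

Σ|X[k]|² = N·Σ|x[n]|² = 4·23.0000 = 92.0000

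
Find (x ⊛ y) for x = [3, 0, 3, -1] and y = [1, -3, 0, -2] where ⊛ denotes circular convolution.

(x ⊛ y)[n] = Σ(m=0 to 3) x[m] · y[(n-m) mod 4]

Computing each output sample:
(x ⊛ y)[0] = 6
(x ⊛ y)[1] = -15
(x ⊛ y)[2] = 5
(x ⊛ y)[3] = -16

x ⊛ y = [6, -15, 5, -16]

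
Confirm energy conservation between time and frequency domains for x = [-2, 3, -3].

Time domain:
Σ|x[n]|² = |-2|² + |3|² + |-3|² = 22.0000

Frequency domain:
(1/3)Σ|X[k]|² = (1/3)(|-2|² + |-2.0000-5.1962i|² + |-2.0000+5.1962i|²) = (1/3)·66.0000 = 22.0000

Both sides agree, confirming Parseval's theorem.

Σ|x[n]|² = (1/N)Σ|X[k]|² = 22.0000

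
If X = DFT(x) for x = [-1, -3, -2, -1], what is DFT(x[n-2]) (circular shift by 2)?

Time shift by 2: X_shifted[k] = ω_4^(2k) · X[k]
Shifted x = [-2, -1, -1, -3]

DFT(x[n-2]) = [-7, -1-2i, 1, -1+2i]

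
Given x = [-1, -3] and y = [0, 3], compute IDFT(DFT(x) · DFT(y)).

(x ⊛ y)[n] = Σ(m=0 to 1) x[m] · y[(n-m) mod 2]

Computing each output sample:
(x ⊛ y)[0] = -9
(x ⊛ y)[1] = -3

x ⊛ y = [-9, -3]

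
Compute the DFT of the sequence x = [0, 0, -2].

X[k] = Σ(n=0 to 2) x[n] · ω_3^(nk)
where ω_3 = e^(-2πi/3)

Computing each X[k]:
X[0] = -2
X[1] = 1.0000-1.7321i
X[2] = 1.0000+1.7321i

X = [-2, 1.0000-1.7321i, 1.0000+1.7321i]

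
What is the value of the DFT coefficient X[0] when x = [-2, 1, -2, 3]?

X[0] = Σ(n=0 to 3) x[n] · ω_4^0 = Σ x[n]
= (-2) + (1) + (-2) + (3)

X[0] = 0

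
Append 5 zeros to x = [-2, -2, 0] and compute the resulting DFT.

Original 3-point DFT: [-4, -1.0000+1.7321i, -1.0000-1.7321i]
Zero-padded 8-point DFT provides frequency interpolation.

DFT_8([x, 0, ...]) = [-4, -3.4142+1.4142i, -2+2i, -0.5858+1.4142i, 0, -0.5858-1.4142i, -2-2i, -3.4142-1.4142i]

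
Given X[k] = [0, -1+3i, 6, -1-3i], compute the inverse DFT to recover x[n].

x[n] = (1/4) Σ(k=0 to 3) X[k] · e^(2πikn/4)

Computing each x[n]:
x[0] = 1
x[1] = -3
x[2] = 2
x[3] = 0

x = [1, -3, 2, 0]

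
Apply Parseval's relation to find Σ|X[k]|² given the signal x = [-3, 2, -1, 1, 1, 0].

Parseval: Σ|x[n]|² = (1/N)Σ|X[k]|², so Σ|X[k]|² = N·Σ|x[n]|² = 6·16.0000

Σ|X[k]|² = N·Σ|x[n]|² = 6·16.0000 = 96.0000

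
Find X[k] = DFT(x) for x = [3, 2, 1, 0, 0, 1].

X[k] = Σ(n=0 to 5) x[n] · ω_6^(nk)
where ω_6 = e^(-2πi/6)

Computing each X[k]:
X[0] = 7
X[1] = 4.0000-1.7321i
X[2] = 1
X[3] = 1
X[4] = 1
X[5] = 4.0000+1.7321i

X = [7, 4.0000-1.7321i, 1, 1, 1, 4.0000+1.7321i]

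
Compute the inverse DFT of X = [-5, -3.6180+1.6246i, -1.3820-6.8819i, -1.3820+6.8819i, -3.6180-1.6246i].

x[n] = (1/5) Σ(k=0 to 4) X[k] · e^(2πikn/5)

Computing each x[n]:
x[0] = -3
x[1] = 0
x[2] = -3
x[3] = 3
x[4] = -2

x = [-3, 0, -3, 3, -2]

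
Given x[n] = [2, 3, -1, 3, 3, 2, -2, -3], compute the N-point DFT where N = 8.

X[k] = Σ(n=0 to 7) x[n] · ω_8^(nk)
where ω_8 = e^(-2πi/8)

Computing each X[k]:
X[0] = 7
X[1] = -4.5355-5.9497i
X[2] = 8-5i
X[3] = 2.5355-3.9497i
X[4] = -3
X[5] = 2.5355+3.9497i
X[6] = 8+5i
X[7] = -4.5355+5.9497i

X = [7, -4.5355-5.9497i, 8-5i, 2.5355-3.9497i, -3, 2.5355+3.9497i, 8+5i, -4.5355+5.9497i]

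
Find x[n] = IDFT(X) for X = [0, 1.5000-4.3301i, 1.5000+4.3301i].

x[n] = (1/3) Σ(k=0 to 2) X[k] · e^(2πikn/3)

Computing each x[n]:
x[0] = 1
x[1] = 2
x[2] = -3

x = [1, 2, -3]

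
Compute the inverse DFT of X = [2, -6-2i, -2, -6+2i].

x[n] = (1/4) Σ(k=0 to 3) X[k] · e^(2πikn/4)

Computing each x[n]:
x[0] = -3
x[1] = 2
x[2] = 3
x[3] = 0

x = [-3, 2, 3, 0]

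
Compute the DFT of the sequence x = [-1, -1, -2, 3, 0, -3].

X[k] = Σ(n=0 to 5) x[n] · ω_6^(nk)
where ω_6 = e^(-2πi/6)

Computing each X[k]:
X[0] = -4
X[1] = -5
X[2] = 5.0000-3.4641i
X[3] = -2
X[4] = 5.0000+3.4641i
X[5] = -5

X = [-4, -5, 5.0000-3.4641i, -2, 5.0000+3.4641i, -5]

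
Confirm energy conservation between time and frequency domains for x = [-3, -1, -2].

Time domain:
Σ|x[n]|² = |-3|² + |-1|² + |-2|² = 14.0000

Frequency domain:
(1/3)Σ|X[k]|² = (1/3)(|-6|² + |-1.5000-0.8660i|² + |-1.5000+0.8660i|²) = (1/3)·42.0000 = 14.0000

Both sides agree, confirming Parseval's theorem.

Σ|x[n]|² = (1/N)Σ|X[k]|² = 14.0000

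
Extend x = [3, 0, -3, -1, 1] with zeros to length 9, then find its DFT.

Original 5-point DFT: [0, 6.5451+2.1266i, 0.9549-1.3143i, 0.9549+1.3143i, 6.5451-2.1266i]
Zero-padded 9-point DFT provides frequency interpolation.

DFT_9([x, 0, ...]) = [0, 2.0394+3.4784i, 7.0851+0.8028i, 3.0000-3.4641i, 1.3755-0.0775i, 1.3755+0.0775i, 3.0000+3.4641i, 7.0851-0.8028i, 2.0394-3.4784i]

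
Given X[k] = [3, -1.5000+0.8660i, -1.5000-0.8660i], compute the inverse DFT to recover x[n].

x[n] = (1/3) Σ(k=0 to 2) X[k] · e^(2πikn/3)

Computing each x[n]:
x[0] = 0
x[1] = 1
x[2] = 2

x = [0, 1, 2]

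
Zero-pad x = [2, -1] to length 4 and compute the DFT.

Original 2-point DFT: [1, 3]
Zero-padded 4-point DFT provides frequency interpolation.

DFT_4([x, 0, ...]) = [1, 2+1i, 3, 2-1i]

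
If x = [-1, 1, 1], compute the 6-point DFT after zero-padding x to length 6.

Original 3-point DFT: [1, -2, -2]
Zero-padded 6-point DFT provides frequency interpolation.

DFT_6([x, 0, ...]) = [1, -1.0000-1.7321i, -2, -1, -2, -1.0000+1.7321i]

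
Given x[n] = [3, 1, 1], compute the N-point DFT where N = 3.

X[k] = Σ(n=0 to 2) x[n] · ω_3^(nk)
where ω_3 = e^(-2πi/3)

Computing each X[k]:
X[0] = 5
X[1] = 2
X[2] = 2

X = [5, 2, 2]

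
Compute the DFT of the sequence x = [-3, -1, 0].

X[k] = Σ(n=0 to 2) x[n] · ω_3^(nk)
where ω_3 = e^(-2πi/3)

Computing each X[k]:
X[0] = -4
X[1] = -2.5000+0.8660i
X[2] = -2.5000-0.8660i

X = [-4, -2.5000+0.8660i, -2.5000-0.8660i]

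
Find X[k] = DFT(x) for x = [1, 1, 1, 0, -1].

X[k] = Σ(n=0 to 4) x[n] · ω_5^(nk)
where ω_5 = e^(-2πi/5)

Computing each X[k]:
X[0] = 2
X[1] = 0.1910-2.4899i
X[2] = 1.3090-0.2245i
X[3] = 1.3090+0.2245i
X[4] = 0.1910+2.4899i

X = [2, 0.1910-2.4899i, 1.3090-0.2245i, 1.3090+0.2245i, 0.1910+2.4899i]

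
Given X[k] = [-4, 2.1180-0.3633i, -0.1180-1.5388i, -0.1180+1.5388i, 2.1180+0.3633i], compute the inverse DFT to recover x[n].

x[n] = (1/5) Σ(k=0 to 4) X[k] · e^(2πikn/5)

Computing each x[n]:
x[0] = 0
x[1] = 0
x[2] = -2
x[3] = -1
x[4] = -1

x = [0, 0, -2, -1, -1]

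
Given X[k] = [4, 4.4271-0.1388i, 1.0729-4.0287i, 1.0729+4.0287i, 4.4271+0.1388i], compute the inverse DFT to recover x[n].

x[n] = (1/5) Σ(k=0 to 4) X[k] · e^(2πikn/5)

Computing each x[n]:
x[0] = 3
x[1] = 2
x[2] = -2
x[3] = 1
x[4] = 0

x = [3, 2, -2, 1, 0]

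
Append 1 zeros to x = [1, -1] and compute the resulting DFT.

Original 2-point DFT: [0, 2]
Zero-padded 3-point DFT provides frequency interpolation.

DFT_3([x, 0, ...]) = [0, 1.5000+0.8660i, 1.5000-0.8660i]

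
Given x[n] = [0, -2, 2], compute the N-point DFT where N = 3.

X[k] = Σ(n=0 to 2) x[n] · ω_3^(nk)
where ω_3 = e^(-2πi/3)

Computing each X[k]:
X[0] = 0
X[1] = 3.4641i
X[2] = -3.4641i

X = [0, 3.4641i, -3.4641i]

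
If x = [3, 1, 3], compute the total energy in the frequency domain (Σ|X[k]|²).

Parseval: Σ|x[n]|² = (1/N)Σ|X[k]|², so Σ|X[k]|² = N·Σ|x[n]|² = 3·19.0000

Σ|X[k]|² = N·Σ|x[n]|² = 3·19.0000 = 57.0000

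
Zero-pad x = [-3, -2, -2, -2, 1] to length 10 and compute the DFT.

Original 5-point DFT: [-8, -0.0729+2.8532i, -3.4271+1.7634i, -3.4271-1.7634i, -0.0729-2.8532i]
Zero-padded 10-point DFT provides frequency interpolation.

DFT_10([x, 0, ...]) = [-8, -5.4271+4.3920i, -0.0729+2.8532i, -2.0729-1.4001i, -3.4271+1.7634i, 0, -3.4271-1.7634i, -2.0729+1.4001i, -0.0729-2.8532i, -5.4271-4.3920i]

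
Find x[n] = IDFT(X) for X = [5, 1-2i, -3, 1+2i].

x[n] = (1/4) Σ(k=0 to 3) X[k] · e^(2πikn/4)

Computing each x[n]:
x[0] = 1
x[1] = 3
x[2] = 0
x[3] = 1

x = [1, 3, 0, 1]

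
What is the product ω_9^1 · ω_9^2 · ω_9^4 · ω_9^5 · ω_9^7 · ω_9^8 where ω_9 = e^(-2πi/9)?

The primitive 9th roots of unity are ω_9^k for k coprime to 9: k ∈ {1, 2, 4, 5, 7, 8}
Their product equals the constant term of the cyclotomic polynomial Φ_9(x) up to sign.
For n ≥ 3, the product of all primitive nth roots of unity is 1. (For n=1 it is 1; for n=2 it is -1.)

1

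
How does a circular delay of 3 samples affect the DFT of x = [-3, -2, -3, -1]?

Time shift by 3: X_shifted[k] = ω_4^(3k) · X[k]
Shifted x = [-2, -3, -1, -3]

DFT(x[n-3]) = [-9, -1, 3, -1]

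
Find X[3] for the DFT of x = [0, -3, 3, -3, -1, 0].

X[3] = Σ(n=0 to 5) x[n] · ω_6^(3n) where ω_6 = e^(-2πi/6)
= (0)·ω_6^0 + (-3)·ω_6^3 + (3)·ω_6^6 + (-3)·ω_6^9 + (-1)·ω_6^12 + (0)·ω_6^15

X[3] = 8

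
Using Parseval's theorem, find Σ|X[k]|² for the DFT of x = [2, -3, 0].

Parseval: Σ|x[n]|² = (1/N)Σ|X[k]|², so Σ|X[k]|² = N·Σ|x[n]|² = 3·13.0000

Σ|X[k]|² = N·Σ|x[n]|² = 3·13.0000 = 39.0000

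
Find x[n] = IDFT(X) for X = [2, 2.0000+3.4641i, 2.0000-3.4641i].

x[n] = (1/3) Σ(k=0 to 2) X[k] · e^(2πikn/3)

Computing each x[n]:
x[0] = 2
x[1] = -2
x[2] = 2

x = [2, -2, 2]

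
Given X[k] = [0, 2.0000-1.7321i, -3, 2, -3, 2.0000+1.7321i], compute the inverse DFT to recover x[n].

x[n] = (1/6) Σ(k=0 to 5) X[k] · e^(2πikn/6)

Computing each x[n]:
x[0] = 0
x[1] = 1
x[2] = 1
x[3] = -2
x[4] = 0
x[5] = 0

x = [0, 1, 1, -2, 0, 0]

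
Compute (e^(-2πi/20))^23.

Since ω_20^20 = 1, powers reduce modulo 20.
23 mod 20 = 3
So ω_20^23 = ω_20^3 = e^(-2πi·3/20)

ω_20^23 = ω_20^3 = 0.5878-0.8090i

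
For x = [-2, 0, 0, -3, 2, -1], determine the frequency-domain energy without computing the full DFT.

Parseval: Σ|x[n]|² = (1/N)Σ|X[k]|², so Σ|X[k]|² = N·Σ|x[n]|² = 6·18.0000

Σ|X[k]|² = N·Σ|x[n]|² = 6·18.0000 = 108.0000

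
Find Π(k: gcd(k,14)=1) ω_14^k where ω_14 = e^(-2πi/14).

The primitive 14th roots of unity are ω_14^k for k coprime to 14: k ∈ {1, 3, 5, 9, 11, 13}
Their product equals the constant term of the cyclotomic polynomial Φ_14(x) up to sign.
For n ≥ 3, the product of all primitive nth roots of unity is 1. (For n=1 it is 1; for n=2 it is -1.)

1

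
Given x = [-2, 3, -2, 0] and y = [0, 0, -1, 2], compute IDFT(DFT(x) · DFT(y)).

(x ⊛ y)[n] = Σ(m=0 to 3) x[m] · y[(n-m) mod 4]

Computing each output sample:
(x ⊛ y)[0] = 8
(x ⊛ y)[1] = -4
(x ⊛ y)[2] = 2
(x ⊛ y)[3] = -7

x ⊛ y = [8, -4, 2, -7]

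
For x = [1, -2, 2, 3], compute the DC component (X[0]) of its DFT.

X[0] = Σ(n=0 to 3) x[n] · ω_4^0 = Σ x[n]
= (1) + (-2) + (2) + (3)

X[0] = 4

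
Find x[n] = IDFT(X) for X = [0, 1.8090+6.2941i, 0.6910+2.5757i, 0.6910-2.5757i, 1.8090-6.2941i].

x[n] = (1/5) Σ(k=0 to 4) X[k] · e^(2πikn/5)

Computing each x[n]:
x[0] = 1
x[1] = -3
x[2] = -1
x[3] = 0
x[4] = 3

x = [1, -3, -1, 0, 3]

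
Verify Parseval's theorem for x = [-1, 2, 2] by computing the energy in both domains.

Time domain:
Σ|x[n]|² = |-1|² + |2|² + |2|² = 9.0000

Frequency domain:
(1/3)Σ|X[k]|² = (1/3)(|3|² + |-3|² + |-3|²) = (1/3)·27.0000 = 9.0000

Both sides agree, confirming Parseval's theorem.

Σ|x[n]|² = (1/N)Σ|X[k]|² = 9.0000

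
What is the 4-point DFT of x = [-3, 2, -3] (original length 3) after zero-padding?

Original 3-point DFT: [-4, -2.5000-4.3301i, -2.5000+4.3301i]
Zero-padded 4-point DFT provides frequency interpolation.

DFT_4([x, 0, ...]) = [-4, -2i, -8, 2i]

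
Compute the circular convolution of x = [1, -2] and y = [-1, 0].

(x ⊛ y)[n] = Σ(m=0 to 1) x[m] · y[(n-m) mod 2]

Computing each output sample:
(x ⊛ y)[0] = -1
(x ⊛ y)[1] = 2

x ⊛ y = [-1, 2]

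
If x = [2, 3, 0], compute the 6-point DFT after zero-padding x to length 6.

Original 3-point DFT: [5, 0.5000-2.5981i, 0.5000+2.5981i]
Zero-padded 6-point DFT provides frequency interpolation.

DFT_6([x, 0, ...]) = [5, 3.5000-2.5981i, 0.5000-2.5981i, -1, 0.5000+2.5981i, 3.5000+2.5981i]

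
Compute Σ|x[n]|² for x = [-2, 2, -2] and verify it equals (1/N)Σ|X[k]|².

Time domain:
Σ|x[n]|² = |-2|² + |2|² + |-2|² = 12.0000

Frequency domain:
(1/3)Σ|X[k]|² = (1/3)(|-2|² + |-2.0000-3.4641i|² + |-2.0000+3.4641i|²) = (1/3)·36.0000 = 12.0000

Both sides agree, confirming Parseval's theorem.

Σ|x[n]|² = (1/N)Σ|X[k]|² = 12.0000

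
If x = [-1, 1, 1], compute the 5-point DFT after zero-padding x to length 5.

Original 3-point DFT: [1, -2, -2]
Zero-padded 5-point DFT provides frequency interpolation.

DFT_5([x, 0, ...]) = [1, -1.5000-1.5388i, -1.5000+0.3633i, -1.5000-0.3633i, -1.5000+1.5388i]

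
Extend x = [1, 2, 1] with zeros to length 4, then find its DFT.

Original 3-point DFT: [4, -0.5000-0.8660i, -0.5000+0.8660i]
Zero-padded 4-point DFT provides frequency interpolation.

DFT_4([x, 0, ...]) = [4, -2i, 0, 2i]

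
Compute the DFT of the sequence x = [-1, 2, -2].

X[k] = Σ(n=0 to 2) x[n] · ω_3^(nk)
where ω_3 = e^(-2πi/3)

Computing each X[k]:
X[0] = -1
X[1] = -1.0000-3.4641i
X[2] = -1.0000+3.4641i

X = [-1, -1.0000-3.4641i, -1.0000+3.4641i]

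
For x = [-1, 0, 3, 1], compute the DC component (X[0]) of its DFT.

X[0] = Σ(n=0 to 3) x[n] · ω_4^0 = Σ x[n]
= (-1) + (0) + (3) + (1)

X[0] = 3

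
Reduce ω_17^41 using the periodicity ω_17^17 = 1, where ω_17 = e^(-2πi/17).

Since ω_17^17 = 1, powers reduce modulo 17.
41 mod 17 = 7
So ω_17^41 = ω_17^7 = e^(-2πi·7/17)

ω_17^41 = ω_17^7 = -0.8502-0.5264i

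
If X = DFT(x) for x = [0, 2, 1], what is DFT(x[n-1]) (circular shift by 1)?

Time shift by 1: X_shifted[k] = ω_3^(1k) · X[k]
Shifted x = [1, 0, 2]

DFT(x[n-1]) = [3, 1.7321i, -1.7321i]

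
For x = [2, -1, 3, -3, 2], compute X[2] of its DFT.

X[2] = Σ(n=0 to 4) x[n] · ω_5^(2n) where ω_5 = e^(-2πi/5)
= (2)·ω_5^0 + (-1)·ω_5^2 + (3)·ω_5^4 + (-3)·ω_5^6 + (2)·ω_5^8

X[2] = 1.1910+7.4697i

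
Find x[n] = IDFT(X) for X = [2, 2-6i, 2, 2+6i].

x[n] = (1/4) Σ(k=0 to 3) X[k] · e^(2πikn/4)

Computing each x[n]:
x[0] = 2
x[1] = 3
x[2] = 0
x[3] = -3

x = [2, 3, 0, -3]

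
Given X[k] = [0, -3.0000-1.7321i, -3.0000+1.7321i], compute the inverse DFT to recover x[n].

x[n] = (1/3) Σ(k=0 to 2) X[k] · e^(2πikn/3)

Computing each x[n]:
x[0] = -2
x[1] = 2
x[2] = 0

x = [-2, 2, 0]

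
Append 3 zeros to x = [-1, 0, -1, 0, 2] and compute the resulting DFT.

Original 5-point DFT: [0, 0.4271+2.4899i, -2.9271+0.2245i, -2.9271-0.2245i, 0.4271-2.4899i]
Zero-padded 8-point DFT provides frequency interpolation.

DFT_8([x, 0, ...]) = [0, -3+1i, 2, -3-1i, 0, -3+1i, 2, -3-1i]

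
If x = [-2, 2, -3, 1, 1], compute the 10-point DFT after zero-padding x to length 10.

Original 5-point DFT: [-1, 0.5451+1.4001i, -5.0451-4.3920i, -5.0451+4.3920i, 0.5451-1.4001i]
Zero-padded 10-point DFT provides frequency interpolation.

DFT_10([x, 0, ...]) = [-1, -2.4271+0.1388i, 0.5451+1.4001i, 0.9271-4.0287i, -5.0451-4.3920i, -7, -5.0451+4.3920i, 0.9271+4.0287i, 0.5451-1.4001i, -2.4271-0.1388i]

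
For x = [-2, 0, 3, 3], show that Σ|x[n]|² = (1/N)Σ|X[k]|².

Time domain:
Σ|x[n]|² = |-2|² + |0|² + |3|² + |3|² = 22.0000

Frequency domain:
(1/4)Σ|X[k]|² = (1/4)(|4|² + |-5+3i|² + |-2|² + |-5-3i|²) = (1/4)·88.0000 = 22.0000

Both sides agree, confirming Parseval's theorem.

Σ|x[n]|² = (1/N)Σ|X[k]|² = 22.0000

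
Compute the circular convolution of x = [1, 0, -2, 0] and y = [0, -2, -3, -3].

(x ⊛ y)[n] = Σ(m=0 to 3) x[m] · y[(n-m) mod 4]

Computing each output sample:
(x ⊛ y)[0] = 6
(x ⊛ y)[1] = 4
(x ⊛ y)[2] = -3
(x ⊛ y)[3] = 1

x ⊛ y = [6, 4, -3, 1]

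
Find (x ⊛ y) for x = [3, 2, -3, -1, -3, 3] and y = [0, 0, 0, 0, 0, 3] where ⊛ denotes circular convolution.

(x ⊛ y)[n] = Σ(m=0 to 5) x[m] · y[(n-m) mod 6]

Computing each output sample:
(x ⊛ y)[0] = 6
(x ⊛ y)[1] = -9
(x ⊛ y)[2] = -3
(x ⊛ y)[3] = -9
(x ⊛ y)[4] = 9
(x ⊛ y)[5] = 9

x ⊛ y = [6, -9, -3, -9, 9, 9]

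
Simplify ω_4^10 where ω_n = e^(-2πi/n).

Since ω_4^4 = 1, powers reduce modulo 4.
10 mod 4 = 2
So ω_4^10 = ω_4^2 = e^(-2πi·2/4)

ω_4^10 = ω_4^2 = -1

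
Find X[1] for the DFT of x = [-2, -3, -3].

X[1] = Σ(n=0 to 2) x[n] · ω_3^(1n) where ω_3 = e^(-2πi/3)
= (-2)·ω_3^0 + (-3)·ω_3^1 + (-3)·ω_3^2

X[1] = 1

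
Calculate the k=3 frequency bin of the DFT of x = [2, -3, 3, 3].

X[3] = Σ(n=0 to 3) x[n] · ω_4^(3n) where ω_4 = e^(-2πi/4)
= (2)·ω_4^0 + (-3)·ω_4^3 + (3)·ω_4^6 + (3)·ω_4^9

X[3] = -1-6i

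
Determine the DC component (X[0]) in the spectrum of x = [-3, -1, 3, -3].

X[0] = Σ(n=0 to 3) x[n] · ω_4^0 = Σ x[n]
= (-3) + (-1) + (3) + (-3)

X[0] = -4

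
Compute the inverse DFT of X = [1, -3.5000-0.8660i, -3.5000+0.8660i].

x[n] = (1/3) Σ(k=0 to 2) X[k] · e^(2πikn/3)

Computing each x[n]:
x[0] = -2
x[1] = 2
x[2] = 1

x = [-2, 2, 1]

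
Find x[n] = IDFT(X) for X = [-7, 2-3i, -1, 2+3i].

x[n] = (1/4) Σ(k=0 to 3) X[k] · e^(2πikn/4)

Computing each x[n]:
x[0] = -1
x[1] = 0
x[2] = -3
x[3] = -3

x = [-1, 0, -3, -3]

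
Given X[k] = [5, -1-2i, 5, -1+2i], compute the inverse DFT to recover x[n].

x[n] = (1/4) Σ(k=0 to 3) X[k] · e^(2πikn/4)

Computing each x[n]:
x[0] = 2
x[1] = 1
x[2] = 3
x[3] = -1

x = [2, 1, 3, -1]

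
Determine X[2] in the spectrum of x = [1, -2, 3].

X[2] = Σ(n=0 to 2) x[n] · ω_3^(2n) where ω_3 = e^(-2πi/3)
= (1)·ω_3^0 + (-2)·ω_3^2 + (3)·ω_3^4

X[2] = 0.5000-4.3301i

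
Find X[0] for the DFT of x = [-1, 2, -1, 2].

X[0] = Σ(n=0 to 3) x[n] · ω_4^0 = Σ x[n]
= (-1) + (2) + (-1) + (2)

X[0] = 2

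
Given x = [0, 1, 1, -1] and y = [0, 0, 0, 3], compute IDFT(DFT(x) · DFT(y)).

(x ⊛ y)[n] = Σ(m=0 to 3) x[m] · y[(n-m) mod 4]

Computing each output sample:
(x ⊛ y)[0] = 3
(x ⊛ y)[1] = 3
(x ⊛ y)[2] = -3
(x ⊛ y)[3] = 0

x ⊛ y = [3, 3, -3, 0]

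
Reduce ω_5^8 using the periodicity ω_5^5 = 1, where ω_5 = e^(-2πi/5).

Since ω_5^5 = 1, powers reduce modulo 5.
8 mod 5 = 3
So ω_5^8 = ω_5^3 = e^(-2πi·3/5)

ω_5^8 = ω_5^3 = -0.8090+0.5878i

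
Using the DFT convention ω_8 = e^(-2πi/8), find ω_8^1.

ω_8^1 = e^(-2πi·1/8)
= cos(-2π·1/8) + i·sin(-2π·1/8)
= cos(-2π/8) + i·sin(-2π/8)

ω_8^1 = cos(-2π/8) + i·sin(-2π/8) = 0.7071-0.7071i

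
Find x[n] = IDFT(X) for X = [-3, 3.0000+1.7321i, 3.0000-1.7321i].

x[n] = (1/3) Σ(k=0 to 2) X[k] · e^(2πikn/3)

Computing each x[n]:
x[0] = 1
x[1] = -3
x[2] = -1

x = [1, -3, -1]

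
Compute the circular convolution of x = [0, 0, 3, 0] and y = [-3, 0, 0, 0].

(x ⊛ y)[n] = Σ(m=0 to 3) x[m] · y[(n-m) mod 4]

Computing each output sample:
(x ⊛ y)[0] = 0
(x ⊛ y)[1] = 0
(x ⊛ y)[2] = -9
(x ⊛ y)[3] = 0

x ⊛ y = [0, 0, -9, 0]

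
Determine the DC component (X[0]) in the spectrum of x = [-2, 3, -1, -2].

X[0] = Σ(n=0 to 3) x[n] · ω_4^0 = Σ x[n]
= (-2) + (3) + (-1) + (-2)

X[0] = -2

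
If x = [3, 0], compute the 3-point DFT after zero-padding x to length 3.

Original 2-point DFT: [3, 3]
Zero-padded 3-point DFT provides frequency interpolation.

DFT_3([x, 0, ...]) = [3, 3, 3]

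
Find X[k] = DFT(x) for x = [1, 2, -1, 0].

X[k] = Σ(n=0 to 3) x[n] · ω_4^(nk)
where ω_4 = e^(-2πi/4)

Computing each X[k]:
X[0] = 2
X[1] = 2-2i
X[2] = -2
X[3] = 2+2i

X = [2, 2-2i, -2, 2+2i]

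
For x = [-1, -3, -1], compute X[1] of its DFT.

X[1] = Σ(n=0 to 2) x[n] · ω_3^(1n) where ω_3 = e^(-2πi/3)
= (-1)·ω_3^0 + (-3)·ω_3^1 + (-1)·ω_3^2

X[1] = 1.0000+1.7321i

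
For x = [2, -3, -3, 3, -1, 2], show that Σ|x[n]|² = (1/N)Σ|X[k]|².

Time domain:
Σ|x[n]|² = |2|² + |-3|² + |-3|² + |3|² + |-1|² + |2|² = 36.0000

Frequency domain:
(1/6)Σ|X[k]|² = (1/6)(|0|² + |0.5000+6.0622i|² + |7.5000+2.5981i|² + |-4|² + |7.5000-2.5981i|² + |0.5000-6.0622i|²) = (1/6)·216.0000 = 36.0000

Both sides agree, confirming Parseval's theorem.

Σ|x[n]|² = (1/N)Σ|X[k]|² = 36.0000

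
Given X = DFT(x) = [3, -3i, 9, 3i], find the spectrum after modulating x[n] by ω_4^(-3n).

Modulation property: DFT(ω_4^(-3n)·x[n]) = X[(k-3) mod 4], so circularly shift X by 3 positions.

X[k-3] = [-3i, 9, 3i, 3]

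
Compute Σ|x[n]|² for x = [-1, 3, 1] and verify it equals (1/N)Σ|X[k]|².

Time domain:
Σ|x[n]|² = |-1|² + |3|² + |1|² = 11.0000

Frequency domain:
(1/3)Σ|X[k]|² = (1/3)(|3|² + |-3.0000-1.7321i|² + |-3.0000+1.7321i|²) = (1/3)·33.0000 = 11.0000

Both sides agree, confirming Parseval's theorem.

Σ|x[n]|² = (1/N)Σ|X[k]|² = 11.0000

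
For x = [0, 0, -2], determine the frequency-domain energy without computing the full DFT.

Parseval: Σ|x[n]|² = (1/N)Σ|X[k]|², so Σ|X[k]|² = N·Σ|x[n]|² = 3·4.0000

Σ|X[k]|² = N·Σ|x[n]|² = 3·4.0000 = 12.0000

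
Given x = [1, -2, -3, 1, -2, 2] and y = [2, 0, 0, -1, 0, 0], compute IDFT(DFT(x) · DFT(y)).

(x ⊛ y)[n] = Σ(m=0 to 5) x[m] · y[(n-m) mod 6]

Computing each output sample:
(x ⊛ y)[0] = 1
(x ⊛ y)[1] = -2
(x ⊛ y)[2] = -8
(x ⊛ y)[3] = 1
(x ⊛ y)[4] = -2
(x ⊛ y)[5] = 7

x ⊛ y = [1, -2, -8, 1, -2, 7]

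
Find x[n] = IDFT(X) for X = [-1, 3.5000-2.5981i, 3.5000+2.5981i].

x[n] = (1/3) Σ(k=0 to 2) X[k] · e^(2πikn/3)

Computing each x[n]:
x[0] = 2
x[1] = 0
x[2] = -3

x = [2, 0, -3]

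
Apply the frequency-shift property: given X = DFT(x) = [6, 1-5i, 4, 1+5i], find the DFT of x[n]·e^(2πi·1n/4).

Modulation property: DFT(ω_4^(-1n)·x[n]) = X[(k-1) mod 4], so circularly shift X by 1 positions.

X[k-1] = [1+5i, 6, 1-5i, 4]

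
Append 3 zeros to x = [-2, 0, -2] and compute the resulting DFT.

Original 3-point DFT: [-4, -1.0000-1.7321i, -1.0000+1.7321i]
Zero-padded 6-point DFT provides frequency interpolation.

DFT_6([x, 0, ...]) = [-4, -1.0000+1.7321i, -1.0000-1.7321i, -4, -1.0000+1.7321i, -1.0000-1.7321i]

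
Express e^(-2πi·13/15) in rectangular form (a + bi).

ω_15^13 = e^(-2πi·13/15)
= cos(-2π·13/15) + i·sin(-2π·13/15)
= cos(-26π/15) + i·sin(-26π/15)

ω_15^13 = cos(-26π/15) + i·sin(-26π/15) = 0.6691+0.7431i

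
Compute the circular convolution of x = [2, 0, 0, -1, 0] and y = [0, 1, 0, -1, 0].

(x ⊛ y)[n] = Σ(m=0 to 4) x[m] · y[(n-m) mod 5]

Computing each output sample:
(x ⊛ y)[0] = 0
(x ⊛ y)[1] = 3
(x ⊛ y)[2] = 0
(x ⊛ y)[3] = -2
(x ⊛ y)[4] = -1

x ⊛ y = [0, 3, 0, -2, -1]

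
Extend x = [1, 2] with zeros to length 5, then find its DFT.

Original 2-point DFT: [3, -1]
Zero-padded 5-point DFT provides frequency interpolation.

DFT_5([x, 0, ...]) = [3, 1.6180-1.9021i, -0.6180-1.1756i, -0.6180+1.1756i, 1.6180+1.9021i]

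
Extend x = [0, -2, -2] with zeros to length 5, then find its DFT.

Original 3-point DFT: [-4, 2, 2]
Zero-padded 5-point DFT provides frequency interpolation.

DFT_5([x, 0, ...]) = [-4, 1.0000+3.0777i, 1.0000-0.7265i, 1.0000+0.7265i, 1.0000-3.0777i]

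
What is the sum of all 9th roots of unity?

Sum of all nth roots of unity equals 0 for n > 1 (geometric series with r ≠ 1).

0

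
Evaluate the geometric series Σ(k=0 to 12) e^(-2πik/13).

Sum of all nth roots of unity equals 0 for n > 1 (geometric series with r ≠ 1).

0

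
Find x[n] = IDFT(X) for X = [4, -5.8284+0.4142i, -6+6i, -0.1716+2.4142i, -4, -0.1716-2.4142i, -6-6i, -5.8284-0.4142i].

x[n] = (1/8) Σ(k=0 to 7) X[k] · e^(2πikn/8)

Computing each x[n]:
x[0] = -3
x[1] = -2
x[2] = 2
x[3] = 3
x[4] = 0
x[5] = 1
x[6] = 1
x[7] = 2

x = [-3, -2, 2, 3, 0, 1, 1, 2]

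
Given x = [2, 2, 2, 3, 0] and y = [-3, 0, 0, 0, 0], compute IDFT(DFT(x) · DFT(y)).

(x ⊛ y)[n] = Σ(m=0 to 4) x[m] · y[(n-m) mod 5]

Computing each output sample:
(x ⊛ y)[0] = -6
(x ⊛ y)[1] = -6
(x ⊛ y)[2] = -6
(x ⊛ y)[3] = -9
(x ⊛ y)[4] = 0

x ⊛ y = [-6, -6, -6, -9, 0]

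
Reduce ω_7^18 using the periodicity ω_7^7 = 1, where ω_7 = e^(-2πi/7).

Since ω_7^7 = 1, powers reduce modulo 7.
18 mod 7 = 4
So ω_7^18 = ω_7^4 = e^(-2πi·4/7)

ω_7^18 = ω_7^4 = -0.9010+0.4339i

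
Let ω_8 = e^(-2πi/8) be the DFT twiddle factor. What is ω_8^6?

ω_8^6 = e^(-2πi·6/8)
= cos(-2π·6/8) + i·sin(-2π·6/8)
= cos(-12π/8) + i·sin(-12π/8)

ω_8^6 = cos(-12π/8) + i·sin(-12π/8) = 1i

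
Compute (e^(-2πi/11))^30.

Since ω_11^11 = 1, powers reduce modulo 11.
30 mod 11 = 8
So ω_11^30 = ω_11^8 = e^(-2πi·8/11)

ω_11^30 = ω_11^8 = -0.1423+0.9898i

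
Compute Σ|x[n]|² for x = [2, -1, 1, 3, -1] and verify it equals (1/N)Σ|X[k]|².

Time domain:
Σ|x[n]|² = |2|² + |-1|² + |1|² + |3|² + |-1|² = 16.0000

Frequency domain:
(1/5)Σ|X[k]|² = (1/5)(|4|² + |-1.8541+1.1756i|² + |4.8541-1.9021i|² + |4.8541+1.9021i|² + |-1.8541-1.1756i|²) = (1/5)·80.0000 = 16.0000

Both sides agree, confirming Parseval's theorem.

Σ|x[n]|² = (1/N)Σ|X[k]|² = 16.0000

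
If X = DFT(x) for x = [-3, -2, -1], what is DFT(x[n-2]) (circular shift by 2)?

Time shift by 2: X_shifted[k] = ω_3^(2k) · X[k]
Shifted x = [-2, -1, -3]

DFT(x[n-2]) = [-6, -1.7321i, 1.7321i]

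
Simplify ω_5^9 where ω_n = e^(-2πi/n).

Since ω_5^5 = 1, powers reduce modulo 5.
9 mod 5 = 4
So ω_5^9 = ω_5^4 = e^(-2πi·4/5)

ω_5^9 = ω_5^4 = 0.3090+0.9511i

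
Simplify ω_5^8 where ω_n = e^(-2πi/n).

Since ω_5^5 = 1, powers reduce modulo 5.
8 mod 5 = 3
So ω_5^8 = ω_5^3 = e^(-2πi·3/5)

ω_5^8 = ω_5^3 = -0.8090+0.5878i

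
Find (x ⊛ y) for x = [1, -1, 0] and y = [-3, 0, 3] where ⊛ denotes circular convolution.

(x ⊛ y)[n] = Σ(m=0 to 2) x[m] · y[(n-m) mod 3]

Computing each output sample:
(x ⊛ y)[0] = -6
(x ⊛ y)[1] = 3
(x ⊛ y)[2] = 3

x ⊛ y = [-6, 3, 3]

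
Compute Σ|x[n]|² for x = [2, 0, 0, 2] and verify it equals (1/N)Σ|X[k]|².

Time domain:
Σ|x[n]|² = |2|² + |0|² + |0|² + |2|² = 8.0000

Frequency domain:
(1/4)Σ|X[k]|² = (1/4)(|4|² + |2+2i|² + |0|² + |2-2i|²) = (1/4)·32.0000 = 8.0000

Both sides agree, confirming Parseval's theorem.

Σ|x[n]|² = (1/N)Σ|X[k]|² = 8.0000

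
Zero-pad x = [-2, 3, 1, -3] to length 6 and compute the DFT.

Original 4-point DFT: [-1, -3-6i, -1, -3+6i]
Zero-padded 6-point DFT provides frequency interpolation.

DFT_6([x, 0, ...]) = [-1, 2.0000-3.4641i, -7.0000-1.7321i, -1, -7.0000+1.7321i, 2.0000+3.4641i]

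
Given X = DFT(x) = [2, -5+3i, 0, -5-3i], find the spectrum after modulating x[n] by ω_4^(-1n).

Modulation property: DFT(ω_4^(-1n)·x[n]) = X[(k-1) mod 4], so circularly shift X by 1 positions.

X[k-1] = [-5-3i, 2, -5+3i, 0]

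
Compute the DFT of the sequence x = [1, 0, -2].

X[k] = Σ(n=0 to 2) x[n] · ω_3^(nk)
where ω_3 = e^(-2πi/3)

Computing each X[k]:
X[0] = -1
X[1] = 2.0000-1.7321i
X[2] = 2.0000+1.7321i

X = [-1, 2.0000-1.7321i, 2.0000+1.7321i]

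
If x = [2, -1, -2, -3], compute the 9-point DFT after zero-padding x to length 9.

Original 4-point DFT: [-4, 4-2i, 4, 4+2i]
Zero-padded 9-point DFT provides frequency interpolation.

DFT_9([x, 0, ...]) = [-4, 2.3867+5.2105i, 5.2057-0.9292i, 0.5000-0.8660i, 2.9076+1.6545i, 2.9076-1.6545i, 0.5000+0.8660i, 5.2057+0.9292i, 2.3867-5.2105i]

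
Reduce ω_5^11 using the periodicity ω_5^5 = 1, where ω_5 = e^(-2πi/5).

Since ω_5^5 = 1, powers reduce modulo 5.
11 mod 5 = 1
So ω_5^11 = ω_5^1 = e^(-2πi·1/5)

ω_5^11 = ω_5^1 = 0.3090-0.9511i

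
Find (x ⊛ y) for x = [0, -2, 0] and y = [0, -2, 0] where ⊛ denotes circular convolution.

(x ⊛ y)[n] = Σ(m=0 to 2) x[m] · y[(n-m) mod 3]

Computing each output sample:
(x ⊛ y)[0] = 0
(x ⊛ y)[1] = 0
(x ⊛ y)[2] = 4

x ⊛ y = [0, 0, 4]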